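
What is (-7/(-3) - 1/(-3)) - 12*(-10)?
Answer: 368/3 ≈ 122.67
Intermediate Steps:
(-7/(-3) - 1/(-3)) - 12*(-10) = (-7*(-⅓) - 1*(-⅓)) + 120 = (7/3 + ⅓) + 120 = 8/3 + 120 = 368/3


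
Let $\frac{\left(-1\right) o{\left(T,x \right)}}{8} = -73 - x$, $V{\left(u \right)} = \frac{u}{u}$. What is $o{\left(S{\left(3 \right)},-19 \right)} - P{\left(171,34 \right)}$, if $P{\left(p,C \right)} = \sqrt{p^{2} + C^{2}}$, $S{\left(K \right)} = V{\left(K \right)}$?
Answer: $432 - \sqrt{30397} \approx 257.65$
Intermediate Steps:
$V{\left(u \right)} = 1$
$S{\left(K \right)} = 1$
$P{\left(p,C \right)} = \sqrt{C^{2} + p^{2}}$
$o{\left(T,x \right)} = 584 + 8 x$ ($o{\left(T,x \right)} = - 8 \left(-73 - x\right) = 584 + 8 x$)
$o{\left(S{\left(3 \right)},-19 \right)} - P{\left(171,34 \right)} = \left(584 + 8 \left(-19\right)\right) - \sqrt{34^{2} + 171^{2}} = \left(584 - 152\right) - \sqrt{1156 + 29241} = 432 - \sqrt{30397}$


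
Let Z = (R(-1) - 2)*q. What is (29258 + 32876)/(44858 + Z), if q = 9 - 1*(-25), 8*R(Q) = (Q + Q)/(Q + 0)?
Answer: 124268/89597 ≈ 1.3870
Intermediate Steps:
R(Q) = ¼ (R(Q) = ((Q + Q)/(Q + 0))/8 = ((2*Q)/Q)/8 = (⅛)*2 = ¼)
q = 34 (q = 9 + 25 = 34)
Z = -119/2 (Z = (¼ - 2)*34 = -7/4*34 = -119/2 ≈ -59.500)
(29258 + 32876)/(44858 + Z) = (29258 + 32876)/(44858 - 119/2) = 62134/(89597/2) = 62134*(2/89597) = 124268/89597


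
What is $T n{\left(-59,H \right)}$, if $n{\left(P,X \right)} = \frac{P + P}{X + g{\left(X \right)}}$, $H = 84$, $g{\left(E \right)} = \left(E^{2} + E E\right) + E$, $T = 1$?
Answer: $- \frac{59}{7140} \approx -0.0082633$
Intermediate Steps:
$g{\left(E \right)} = E + 2 E^{2}$ ($g{\left(E \right)} = \left(E^{2} + E^{2}\right) + E = 2 E^{2} + E = E + 2 E^{2}$)
$n{\left(P,X \right)} = \frac{2 P}{X + X \left(1 + 2 X\right)}$ ($n{\left(P,X \right)} = \frac{P + P}{X + X \left(1 + 2 X\right)} = \frac{2 P}{X + X \left(1 + 2 X\right)}$)
$T n{\left(-59,H \right)} = 1 \left(- \frac{59}{84 \left(1 + 84\right)}\right) = 1 \left(\left(-59\right) \frac{1}{84} \cdot \frac{1}{85}\right) = 1 \left(- \frac{59}{7140}\right) = - \frac{59}{7140}$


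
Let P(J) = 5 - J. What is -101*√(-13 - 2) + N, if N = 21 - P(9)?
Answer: 25 - 101*I*√15 ≈ 25.0 - 391.17*I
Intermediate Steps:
N = 25 (N = 21 - (5 - 1*9) = 21 - (5 - 9) = 21 - 1*(-4) = 21 + 4 = 25)
-101*√(-13 - 2) + N = -101*√(-13 - 2) + 25 = -101*I*√15 + 25 = 25 - 101*I*√15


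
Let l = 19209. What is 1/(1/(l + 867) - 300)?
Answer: -20076/6022799 ≈ -0.0033333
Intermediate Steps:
1/(1/(l + 867) - 300) = 1/(1/(19209 + 867) - 300) = 1/(1/20076 - 300) = 1/(-6022799/20076) = -20076/6022799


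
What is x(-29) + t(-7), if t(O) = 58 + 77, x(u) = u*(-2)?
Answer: 193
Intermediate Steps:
x(u) = -2*u
t(O) = 135
x(-29) + t(-7) = -2*(-29) + 135 = 58 + 135 = 193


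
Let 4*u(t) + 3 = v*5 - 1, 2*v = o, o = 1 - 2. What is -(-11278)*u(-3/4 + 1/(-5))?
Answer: -73307/4 ≈ -18327.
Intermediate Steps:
o = -1
v = -½ (v = (½)*(-1) = -½ ≈ -0.50000)
u(t) = -13/8 (u(t) = -¾ + (-½*5 - 1)/4 = -¾ + (-5/2 - 1)/4 = -¾ + (¼)*(-7/2) = -¾ - 7/8 = -13/8)
-(-11278)*u(-3/4 + 1/(-5)) = -(-11278)*(-13)/8 = -11278*13/8 = -73307/4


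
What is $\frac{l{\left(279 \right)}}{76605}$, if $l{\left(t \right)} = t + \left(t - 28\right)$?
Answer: $\frac{106}{15321} \approx 0.0069186$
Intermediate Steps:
$l{\left(t \right)} = -28 + 2 t$ ($l{\left(t \right)} = t + \left(t - 28\right) = t + \left(-28 + t\right) = -28 + 2 t$)
$\frac{l{\left(279 \right)}}{76605} = \frac{-28 + 2 \cdot 279}{76605} = \left(-28 + 558\right) \frac{1}{76605} = 530 \cdot \frac{1}{76605} = \frac{106}{15321}$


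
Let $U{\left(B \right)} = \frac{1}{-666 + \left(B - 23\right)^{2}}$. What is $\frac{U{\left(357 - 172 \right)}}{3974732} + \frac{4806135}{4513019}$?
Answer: $\frac{69802722214960997}{65545601945207832} \approx 1.0649$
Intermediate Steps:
$U{\left(B \right)} = \frac{1}{-666 + \left(-23 + B\right)^{2}}$
$\frac{U{\left(357 - 172 \right)}}{3974732} + \frac{4806135}{4513019} = \frac{1}{\left(-666 + \left(-23 + \left(357 - 172\right)\right)^{2}\right) 3974732} + \frac{4806135}{4513019} = \frac{1}{-666 + \left(-23 + \left(357 - 172\right)\right)^{2}} \cdot \frac{1}{3974732} + 4806135 \cdot \frac{1}{4513019} = \frac{1}{-666 + \left(-23 + 185\right)^{2}} \cdot \frac{1}{3974732} + \frac{4806135}{4513019} = \frac{1}{-666 + 162^{2}} \cdot \frac{1}{3974732} + \frac{4806135}{4513019} = \frac{1}{-666 + 26244} \cdot \frac{1}{3974732} + \frac{4806135}{4513019} = \frac{1}{25578} \cdot \frac{1}{3974732} + \frac{4806135}{4513019} = \frac{1}{101665695096} + \frac{4806135}{4513019} = \frac{69802722214960997}{65545601945207832}$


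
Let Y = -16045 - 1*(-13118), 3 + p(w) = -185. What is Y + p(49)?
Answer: -3115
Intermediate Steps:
p(w) = -188 (p(w) = -3 - 185 = -188)
Y = -2927 (Y = -16045 + 13118 = -2927)
Y + p(49) = -2927 - 188 = -3115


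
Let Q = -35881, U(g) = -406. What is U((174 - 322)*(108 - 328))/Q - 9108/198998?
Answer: -123005480/3570123619 ≈ -0.034454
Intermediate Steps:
U((174 - 322)*(108 - 328))/Q - 9108/198998 = -406/(-35881) - 9108/198998 = -406*(-1/35881) - 9108*1/198998 = 406/35881 - 4554/99499 = -123005480/3570123619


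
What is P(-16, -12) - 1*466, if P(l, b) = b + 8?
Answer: -470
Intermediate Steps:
P(l, b) = 8 + b
P(-16, -12) - 1*466 = (8 - 12) - 1*466 = -4 - 466 = -470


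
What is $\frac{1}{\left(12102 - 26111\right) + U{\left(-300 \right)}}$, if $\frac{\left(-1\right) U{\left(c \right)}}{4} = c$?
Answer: $- \frac{1}{12809} \approx -7.807 \cdot 10^{-5}$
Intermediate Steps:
$U{\left(c \right)} = - 4 c$
$\frac{1}{\left(12102 - 26111\right) + U{\left(-300 \right)}} = \frac{1}{\left(12102 - 26111\right) - -1200} = \frac{1}{\left(12102 - 26111\right) + 1200} = \frac{1}{-14009 + 1200} = \frac{1}{-12809} = - \frac{1}{12809}$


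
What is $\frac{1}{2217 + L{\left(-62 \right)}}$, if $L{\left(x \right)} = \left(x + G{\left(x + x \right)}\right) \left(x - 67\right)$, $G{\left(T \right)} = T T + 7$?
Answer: $- \frac{1}{1974192} \approx -5.0654 \cdot 10^{-7}$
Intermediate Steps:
$G{\left(T \right)} = 7 + T^{2}$ ($G{\left(T \right)} = T^{2} + 7 = 7 + T^{2}$)
$L{\left(x \right)} = \left(-67 + x\right) \left(7 + x + 4 x^{2}\right)$ ($L{\left(x \right)} = \left(x + \left(7 + \left(x + x\right)^{2}\right)\right) \left(x - 67\right) = \left(x + \left(7 + \left(2 x\right)^{2}\right)\right) \left(-67 + x\right) = \left(x + \left(7 + 4 x^{2}\right)\right) \left(-67 + x\right) = \left(7 + x + 4 x^{2}\right) \left(-67 + x\right) = \left(-67 + x\right) \left(7 + x + 4 x^{2}\right)$)
$\frac{1}{2217 + L{\left(-62 \right)}} = \frac{1}{2217 - \left(-3251 + 953312 + 1026348\right)} = \frac{1}{2217 + \left(-469 - 1026348 + 3720 + 4 \left(-238328\right)\right)} = \frac{1}{2217 - 1976409} = \frac{1}{-1974192} = - \frac{1}{1974192}$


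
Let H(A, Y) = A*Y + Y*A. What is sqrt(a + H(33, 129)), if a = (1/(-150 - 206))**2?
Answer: sqrt(1079030305)/356 ≈ 92.271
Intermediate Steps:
H(A, Y) = 2*A*Y (H(A, Y) = A*Y + A*Y = 2*A*Y)
a = 1/126736 (a = (1/(-356))**2 = (-1/356)**2 = 1/126736 ≈ 7.8904e-6)
sqrt(a + H(33, 129)) = sqrt(1/126736 + 2*33*129) = sqrt(1/126736 + 8514) = sqrt(1079030305/126736) = sqrt(1079030305)/356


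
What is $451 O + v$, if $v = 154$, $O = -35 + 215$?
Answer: $81334$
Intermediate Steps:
$O = 180$
$451 O + v = 451 \cdot 180 + 154 = 81180 + 154 = 81334$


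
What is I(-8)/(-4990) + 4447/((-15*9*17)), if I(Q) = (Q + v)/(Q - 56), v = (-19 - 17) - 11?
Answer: -284064029/146586240 ≈ -1.9379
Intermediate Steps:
v = -47 (v = -36 - 11 = -47)
I(Q) = (-47 + Q)/(-56 + Q) (I(Q) = (Q - 47)/(Q - 56) = (-47 + Q)/(-56 + Q))
I(-8)/(-4990) + 4447/((-15*9*17)) = ((-47 - 8)/(-56 - 8))/(-4990) + 4447/((-15*9*17)) = (-55/(-64))*(-1/4990) + 4447/((-135*17)) = -1/64*(-55)*(-1/4990) + 4447/(-2295) = (55/64)*(-1/4990) + 4447*(-1/2295) = -11/63872 - 4447/2295 = -284064029/146586240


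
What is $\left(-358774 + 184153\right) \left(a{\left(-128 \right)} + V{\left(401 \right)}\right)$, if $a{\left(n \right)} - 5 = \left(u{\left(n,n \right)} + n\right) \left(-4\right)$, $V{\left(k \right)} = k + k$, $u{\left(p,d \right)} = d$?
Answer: $-319731051$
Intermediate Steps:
$V{\left(k \right)} = 2 k$
$a{\left(n \right)} = 5 - 8 n$ ($a{\left(n \right)} = 5 + \left(n + n\right) \left(-4\right) = 5 + 2 n \left(-4\right) = 5 - 8 n$)
$\left(-358774 + 184153\right) \left(a{\left(-128 \right)} + V{\left(401 \right)}\right) = \left(-358774 + 184153\right) \left(\left(5 - -1024\right) + 2 \cdot 401\right) = - 174621 \left(\left(5 + 1024\right) + 802\right) = - 174621 \left(1029 + 802\right) = \left(-174621\right) 1831 = -319731051$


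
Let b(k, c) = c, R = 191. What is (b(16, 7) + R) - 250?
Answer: -52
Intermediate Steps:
(b(16, 7) + R) - 250 = (7 + 191) - 250 = 198 - 250 = -52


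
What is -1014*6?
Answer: -6084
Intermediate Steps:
-1014*6 = -78*78 = -6084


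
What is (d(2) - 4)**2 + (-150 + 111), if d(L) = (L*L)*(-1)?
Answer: 25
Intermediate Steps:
d(L) = -L**2 (d(L) = L**2*(-1) = -L**2)
(d(2) - 4)**2 + (-150 + 111) = (-1*2**2 - 4)**2 + (-150 + 111) = (-1*4 - 4)**2 - 39 = (-4 - 4)**2 - 39 = (-8)**2 - 39 = 64 - 39 = 25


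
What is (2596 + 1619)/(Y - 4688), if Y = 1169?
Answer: -1405/1173 ≈ -1.1978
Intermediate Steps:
(2596 + 1619)/(Y - 4688) = (2596 + 1619)/(1169 - 4688) = 4215/(-3519) = 4215*(-1/3519) = -1405/1173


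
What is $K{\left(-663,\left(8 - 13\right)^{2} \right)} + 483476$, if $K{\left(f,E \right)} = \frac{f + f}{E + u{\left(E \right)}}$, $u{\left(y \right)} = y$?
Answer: $\frac{12086237}{25} \approx 4.8345 \cdot 10^{5}$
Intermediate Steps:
$K{\left(f,E \right)} = \frac{f}{E}$ ($K{\left(f,E \right)} = \frac{f + f}{E + E} = \frac{2 f}{2 E} = 2 f \frac{1}{2 E} = \frac{f}{E}$)
$K{\left(-663,\left(8 - 13\right)^{2} \right)} + 483476 = - \frac{663}{\left(8 - 13\right)^{2}} + 483476 = - \frac{663}{\left(-5\right)^{2}} + 483476 = - \frac{663}{25} + 483476 = \frac{12086237}{25}$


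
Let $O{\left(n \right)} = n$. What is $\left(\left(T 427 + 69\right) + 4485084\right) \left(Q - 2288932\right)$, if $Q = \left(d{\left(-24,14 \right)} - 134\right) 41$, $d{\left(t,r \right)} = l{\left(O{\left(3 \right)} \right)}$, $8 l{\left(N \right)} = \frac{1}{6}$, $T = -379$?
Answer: $- \frac{59517204728905}{6} \approx -9.9195 \cdot 10^{12}$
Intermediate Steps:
$l{\left(N \right)} = \frac{1}{48}$ ($l{\left(N \right)} = \frac{1}{8 \cdot 6} = \frac{1}{8} \cdot \frac{1}{6} = \frac{1}{48}$)
$d{\left(t,r \right)} = \frac{1}{48}$
$Q = - \frac{263671}{48}$ ($Q = \left(\frac{1}{48} - 134\right) 41 = \left(- \frac{6431}{48}\right) 41 = - \frac{263671}{48} \approx -5493.1$)
$\left(\left(T 427 + 69\right) + 4485084\right) \left(Q - 2288932\right) = \left(\left(\left(-379\right) 427 + 69\right) + 4485084\right) \left(- \frac{263671}{48} - 2288932\right) = \left(\left(-161833 + 69\right) + 4485084\right) \left(- \frac{110132407}{48}\right) = \left(-161764 + 4485084\right) \left(- \frac{110132407}{48}\right) = 4323320 \left(- \frac{110132407}{48}\right) = - \frac{59517204728905}{6}$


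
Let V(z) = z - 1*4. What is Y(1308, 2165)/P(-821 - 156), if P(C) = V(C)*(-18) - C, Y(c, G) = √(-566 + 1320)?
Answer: √754/18635 ≈ 0.0014735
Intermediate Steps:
Y(c, G) = √754
V(z) = -4 + z (V(z) = z - 4 = -4 + z)
P(C) = 72 - 19*C (P(C) = (-4 + C)*(-18) - C = (72 - 18*C) - C = 72 - 19*C)
Y(1308, 2165)/P(-821 - 156) = √754/(72 - 19*(-821 - 156)) = √754/(72 - 19*(-977)) = √754/(72 + 18563) = √754/18635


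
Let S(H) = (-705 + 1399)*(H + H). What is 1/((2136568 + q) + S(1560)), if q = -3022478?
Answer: 1/1279370 ≈ 7.8163e-7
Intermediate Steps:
S(H) = 1388*H (S(H) = 694*(2*H) = 1388*H)
1/((2136568 + q) + S(1560)) = 1/((2136568 - 3022478) + 1388*1560) = 1/(-885910 + 2165280) = 1/1279370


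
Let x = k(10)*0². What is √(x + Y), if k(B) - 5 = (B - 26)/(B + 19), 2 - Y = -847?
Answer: √849 ≈ 29.138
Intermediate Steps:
Y = 849 (Y = 2 - 1*(-847) = 2 + 847 = 849)
k(B) = 5 + (-26 + B)/(19 + B) (k(B) = 5 + (B - 26)/(B + 19) = 5 + (-26 + B)/(19 + B))
x = 0 (x = (3*(23 + 2*10)/(19 + 10))*0² = (3*(23 + 20)/29)*0 = (3*(1/29)*43)*0 = (129/29)*0 = 0)
√(x + Y) = √(0 + 849) = √849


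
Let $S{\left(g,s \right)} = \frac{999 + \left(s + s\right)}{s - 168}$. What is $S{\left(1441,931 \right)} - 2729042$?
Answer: $- \frac{2082256185}{763} \approx -2.729 \cdot 10^{6}$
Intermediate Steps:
$S{\left(g,s \right)} = \frac{999 + 2 s}{-168 + s}$
$S{\left(1441,931 \right)} - 2729042 = \frac{999 + 2 \cdot 931}{-168 + 931} - 2729042 = \frac{999 + 1862}{763} - 2729042 = \frac{1}{763} \cdot 2861 - 2729042 = \frac{2861}{763} - 2729042 = - \frac{2082256185}{763}$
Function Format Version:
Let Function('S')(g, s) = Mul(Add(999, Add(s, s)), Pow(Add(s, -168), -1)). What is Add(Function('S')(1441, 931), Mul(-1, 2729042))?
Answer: Rational(-2082256185, 763) ≈ -2.7290e+6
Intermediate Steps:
Function('S')(g, s) = Mul(Pow(Add(-168, s), -1), Add(999, Mul(2, s))) (Function('S')(g, s) = Mul(Add(999, Mul(2, s)), Pow(Add(-168, s), -1)) = Mul(Pow(Add(-168, s), -1), Add(999, Mul(2, s))))
Add(Function('S')(1441, 931), Mul(-1, 2729042)) = Add(Mul(Pow(Add(-168, 931), -1), Add(999, Mul(2, 931))), Mul(-1, 2729042)) = Add(Mul(Pow(763, -1), Add(999, 1862)), -2729042) = Add(Mul(Rational(1, 763), 2861), -2729042) = Add(Rational(2861, 763), -2729042) = Rational(-2082256185, 763)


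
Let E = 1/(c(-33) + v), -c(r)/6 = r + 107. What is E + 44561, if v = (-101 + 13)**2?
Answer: 325295301/7300 ≈ 44561.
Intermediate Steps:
c(r) = -642 - 6*r (c(r) = -6*(r + 107) = -6*(107 + r) = -642 - 6*r)
v = 7744 (v = (-88)**2 = 7744)
E = 1/7300 (E = 1/((-642 - 6*(-33)) + 7744) = 1/((-642 + 198) + 7744) = 1/(-444 + 7744) = 1/7300 ≈ 0.00013699)
E + 44561 = 1/7300 + 44561 = 325295301/7300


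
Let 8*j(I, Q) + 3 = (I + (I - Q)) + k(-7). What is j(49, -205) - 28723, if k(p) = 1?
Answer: -229483/8 ≈ -28685.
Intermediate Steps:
j(I, Q) = -¼ - Q/8 + I/4 (j(I, Q) = -3/8 + ((I + (I - Q)) + 1)/8 = -3/8 + ((-Q + 2*I) + 1)/8 = -3/8 + (1 - Q + 2*I)/8 = -3/8 + (⅛ - Q/8 + I/4) = -¼ - Q/8 + I/4)
j(49, -205) - 28723 = (-¼ - ⅛*(-205) + (¼)*49) - 28723 = (-¼ + 205/8 + 49/4) - 28723 = 301/8 - 28723 = -229483/8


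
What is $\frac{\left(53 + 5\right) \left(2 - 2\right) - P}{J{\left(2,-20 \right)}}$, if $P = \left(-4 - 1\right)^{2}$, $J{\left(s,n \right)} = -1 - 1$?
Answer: $\frac{25}{2} \approx 12.5$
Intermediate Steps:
$J{\left(s,n \right)} = -2$
$P = 25$ ($P = \left(-5\right)^{2} = 25$)
$\frac{\left(53 + 5\right) \left(2 - 2\right) - P}{J{\left(2,-20 \right)}} = \frac{\left(53 + 5\right) \left(2 - 2\right) - 25}{-2} = \left(58 \cdot 0 - 25\right) \left(- \frac{1}{2}\right) = \left(0 - 25\right) \left(- \frac{1}{2}\right) = \left(-25\right) \left(- \frac{1}{2}\right) = \frac{25}{2}$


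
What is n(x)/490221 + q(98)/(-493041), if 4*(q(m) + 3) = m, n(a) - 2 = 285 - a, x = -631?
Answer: 98238197/53710900458 ≈ 0.0018290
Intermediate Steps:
n(a) = 287 - a (n(a) = 2 + (285 - a) = 287 - a)
q(m) = -3 + m/4
n(x)/490221 + q(98)/(-493041) = (287 - 1*(-631))/490221 + (-3 + (¼)*98)/(-493041) = (287 + 631)*(1/490221) + (-3 + 49/2)*(-1/493041) = 918*(1/490221) + (43/2)*(-1/493041) = 102/54469 - 43/986082 = 98238197/53710900458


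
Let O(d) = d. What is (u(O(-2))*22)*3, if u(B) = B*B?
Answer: 264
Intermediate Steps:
u(B) = B²
(u(O(-2))*22)*3 = ((-2)²*22)*3 = (4*22)*3 = 88*3 = 264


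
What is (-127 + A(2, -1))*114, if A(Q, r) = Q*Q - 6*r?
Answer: -13338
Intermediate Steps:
A(Q, r) = Q² - 6*r
(-127 + A(2, -1))*114 = (-127 + (2² - 6*(-1)))*114 = (-127 + (4 + 6))*114 = (-127 + 10)*114 = -117*114 = -13338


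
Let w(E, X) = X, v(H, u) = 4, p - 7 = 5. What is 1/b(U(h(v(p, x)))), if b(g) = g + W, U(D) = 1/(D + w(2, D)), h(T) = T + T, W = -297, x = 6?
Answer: -16/4751 ≈ -0.0033677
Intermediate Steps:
p = 12 (p = 7 + 5 = 12)
h(T) = 2*T
U(D) = 1/(2*D) (U(D) = 1/(D + D) = 1/(2*D))
b(g) = -297 + g (b(g) = g - 297 = -297 + g)
1/b(U(h(v(p, x)))) = 1/(-297 + 1/(2*((2*4)))) = 1/(-297 + (½)/8) = 1/(-297 + (½)*(⅛)) = 1/(-297 + 1/16) = 1/(-4751/16) = -16/4751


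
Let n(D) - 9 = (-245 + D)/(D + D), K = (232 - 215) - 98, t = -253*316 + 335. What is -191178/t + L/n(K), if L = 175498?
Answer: 565948117485/35507398 ≈ 15939.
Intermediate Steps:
t = -79613 (t = -79948 + 335 = -79613)
K = -81 (K = 17 - 98 = -81)
n(D) = 9 + (-245 + D)/(2*D) (n(D) = 9 + (-245 + D)/(D + D) = 9 + (-245 + D)/((2*D)) = 9 + (-245 + D)*(1/(2*D)) = 9 + (-245 + D)/(2*D))
-191178/t + L/n(K) = -191178/(-79613) + 175498/(((½)*(-245 + 19*(-81))/(-81))) = -191178*(-1/79613) + 175498/(((½)*(-1/81)*(-245 - 1539))) = 191178/79613 + 175498/(((½)*(-1/81)*(-1784))) = 191178/79613 + 175498/(892/81) = 191178/79613 + 175498*(81/892) = 191178/79613 + 7107669/446 = 565948117485/35507398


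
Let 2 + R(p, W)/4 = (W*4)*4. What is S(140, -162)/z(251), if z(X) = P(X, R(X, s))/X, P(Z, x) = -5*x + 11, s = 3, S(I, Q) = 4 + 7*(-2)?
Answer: 2510/909 ≈ 2.7613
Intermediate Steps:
S(I, Q) = -10 (S(I, Q) = 4 - 14 = -10)
R(p, W) = -8 + 64*W (R(p, W) = -8 + 4*((W*4)*4) = -8 + 4*((4*W)*4) = -8 + 4*(16*W) = -8 + 64*W)
P(Z, x) = 11 - 5*x
z(X) = -909/X (z(X) = (11 - 5*(-8 + 64*3))/X = (11 - 5*(-8 + 192))/X = (11 - 5*184)/X = (11 - 920)/X = -909/X)
S(140, -162)/z(251) = -10/((-909/251)) = -10/((-909*1/251)) = -10/(-909/251) = -10*(-251/909) = 2510/909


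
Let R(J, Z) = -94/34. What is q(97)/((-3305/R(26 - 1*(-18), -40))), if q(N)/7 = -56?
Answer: -18424/56185 ≈ -0.32792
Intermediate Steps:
q(N) = -392 (q(N) = 7*(-56) = -392)
R(J, Z) = -47/17 (R(J, Z) = -94*1/34 = -47/17)
q(97)/((-3305/R(26 - 1*(-18), -40))) = -392/((-3305/(-47/17))) = -392/((-3305*(-17/47))) = -392/56185/47 = -392*47/56185 = -18424/56185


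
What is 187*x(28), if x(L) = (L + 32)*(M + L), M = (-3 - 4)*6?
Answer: -157080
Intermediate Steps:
M = -42 (M = -7*6 = -42)
x(L) = (-42 + L)*(32 + L) (x(L) = (L + 32)*(-42 + L) = (32 + L)*(-42 + L) = (-42 + L)*(32 + L))
187*x(28) = 187*(-1344 + 28**2 - 10*28) = 187*(-1344 + 784 - 280) = 187*(-840) = -157080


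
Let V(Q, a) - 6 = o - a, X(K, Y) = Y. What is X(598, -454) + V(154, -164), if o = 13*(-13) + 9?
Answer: -444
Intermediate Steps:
o = -160 (o = -169 + 9 = -160)
V(Q, a) = -154 - a (V(Q, a) = 6 + (-160 - a) = -154 - a)
X(598, -454) + V(154, -164) = -454 + (-154 - 1*(-164)) = -454 + (-154 + 164) = -454 + 10 = -444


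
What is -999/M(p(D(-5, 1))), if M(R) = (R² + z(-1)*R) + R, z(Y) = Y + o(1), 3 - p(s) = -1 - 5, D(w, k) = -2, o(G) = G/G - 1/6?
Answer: -666/59 ≈ -11.288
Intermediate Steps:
o(G) = ⅚ (o(G) = 1 - 1*⅙ = 1 - ⅙ = ⅚)
p(s) = 9 (p(s) = 3 - (-1 - 5) = 3 - 1*(-6) = 3 + 6 = 9)
z(Y) = ⅚ + Y (z(Y) = Y + ⅚ = ⅚ + Y)
M(R) = R² + 5*R/6 (M(R) = (R² + (⅚ - 1)*R) + R = (R² - R/6) + R = R² + 5*R/6)
-999/M(p(D(-5, 1))) = -999*2/(3*(5 + 6*9)) = -999*2/(3*(5 + 54)) = -999/((⅙)*9*59) = -999/177/2 = -999*2/177 = -666/59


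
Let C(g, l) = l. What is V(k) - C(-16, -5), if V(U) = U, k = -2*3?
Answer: -1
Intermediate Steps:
k = -6
V(k) - C(-16, -5) = -6 - 1*(-5) = -6 + 5 = -1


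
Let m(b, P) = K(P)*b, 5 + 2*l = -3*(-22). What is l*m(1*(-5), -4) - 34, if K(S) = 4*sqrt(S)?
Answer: -34 - 1220*I ≈ -34.0 - 1220.0*I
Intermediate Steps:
l = 61/2 (l = -5/2 + (-3*(-22))/2 = -5/2 + (1/2)*66 = -5/2 + 33 = 61/2 ≈ 30.500)
m(b, P) = 4*b*sqrt(P) (m(b, P) = (4*sqrt(P))*b = 4*b*sqrt(P))
l*m(1*(-5), -4) - 34 = 61*(4*(1*(-5))*sqrt(-4))/2 - 34 = 61*(4*(-5)*(2*I))/2 - 34 = 61*(-40*I)/2 - 34 = -1220*I - 34 = -34 - 1220*I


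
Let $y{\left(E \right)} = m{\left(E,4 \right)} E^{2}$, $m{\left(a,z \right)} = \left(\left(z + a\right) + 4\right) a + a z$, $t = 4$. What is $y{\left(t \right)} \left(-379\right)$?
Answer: $-388096$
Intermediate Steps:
$m{\left(a,z \right)} = a z + a \left(4 + a + z\right)$ ($m{\left(a,z \right)} = \left(\left(a + z\right) + 4\right) a + a z = \left(4 + a + z\right) a + a z = a \left(4 + a + z\right) + a z = a z + a \left(4 + a + z\right)$)
$y{\left(E \right)} = E^{3} \left(12 + E\right)$ ($y{\left(E \right)} = E \left(4 + E + 2 \cdot 4\right) E^{2} = E \left(4 + E + 8\right) E^{2} = E \left(12 + E\right) E^{2} = E^{3} \left(12 + E\right)$)
$y{\left(t \right)} \left(-379\right) = 4^{3} \left(12 + 4\right) \left(-379\right) = 64 \cdot 16 \left(-379\right) = 1024 \left(-379\right) = -388096$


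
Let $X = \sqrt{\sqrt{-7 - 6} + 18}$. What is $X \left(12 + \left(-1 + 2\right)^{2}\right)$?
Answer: $13 \sqrt{18 + i \sqrt{13}} \approx 55.428 + 5.4967 i$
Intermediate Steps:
$X = \sqrt{18 + i \sqrt{13}}$ ($X = \sqrt{\sqrt{-13} + 18} = \sqrt{i \sqrt{13} + 18} = \sqrt{18 + i \sqrt{13}} \approx 4.2637 + 0.42282 i$)
$X \left(12 + \left(-1 + 2\right)^{2}\right) = \sqrt{18 + i \sqrt{13}} \left(12 + \left(-1 + 2\right)^{2}\right) = \sqrt{18 + i \sqrt{13}} \left(12 + 1^{2}\right) = \sqrt{18 + i \sqrt{13}} \left(12 + 1\right) = \sqrt{18 + i \sqrt{13}} \cdot 13 = 13 \sqrt{18 + i \sqrt{13}}$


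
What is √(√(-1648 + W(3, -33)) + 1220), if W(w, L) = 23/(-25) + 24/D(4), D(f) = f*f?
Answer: √(122000 + 10*I*√164742)/10 ≈ 34.933 + 0.58094*I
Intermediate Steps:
D(f) = f²
W(w, L) = 29/50 (W(w, L) = 23/(-25) + 24/(4²) = 23*(-1/25) + 24/16 = -23/25 + 24*(1/16) = -23/25 + 3/2 = 29/50)
√(√(-1648 + W(3, -33)) + 1220) = √(√(-1648 + 29/50) + 1220) = √(√(-82371/50) + 1220) = √(I*√164742/10 + 1220) = √(1220 + I*√164742/10)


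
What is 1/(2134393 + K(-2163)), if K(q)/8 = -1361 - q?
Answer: 1/2140809 ≈ 4.6711e-7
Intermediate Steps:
K(q) = -10888 - 8*q (K(q) = 8*(-1361 - q) = -10888 - 8*q)
1/(2134393 + K(-2163)) = 1/(2134393 + (-10888 - 8*(-2163))) = 1/(2134393 + (-10888 + 17304)) = 1/(2134393 + 6416) = 1/2140809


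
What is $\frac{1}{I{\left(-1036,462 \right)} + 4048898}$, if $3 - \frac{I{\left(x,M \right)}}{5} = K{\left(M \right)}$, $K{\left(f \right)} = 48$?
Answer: $\frac{1}{4048673} \approx 2.4699 \cdot 10^{-7}$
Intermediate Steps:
$I{\left(x,M \right)} = -225$ ($I{\left(x,M \right)} = 15 - 240 = -225$)
$\frac{1}{I{\left(-1036,462 \right)} + 4048898} = \frac{1}{-225 + 4048898} = \frac{1}{4048673}$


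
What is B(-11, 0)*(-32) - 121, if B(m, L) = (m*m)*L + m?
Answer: 231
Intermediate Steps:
B(m, L) = m + L*m² (B(m, L) = m²*L + m = L*m² + m = m + L*m²)
B(-11, 0)*(-32) - 121 = -11*(1 + 0*(-11))*(-32) - 121 = -11*(1 + 0)*(-32) - 121 = -11*1*(-32) - 121 = -11*(-32) - 121 = 352 - 121 = 231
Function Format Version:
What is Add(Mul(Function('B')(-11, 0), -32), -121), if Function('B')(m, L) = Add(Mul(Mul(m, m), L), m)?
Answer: 231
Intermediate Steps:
Function('B')(m, L) = Add(m, Mul(L, Pow(m, 2))) (Function('B')(m, L) = Add(Mul(Pow(m, 2), L), m) = Add(Mul(L, Pow(m, 2)), m) = Add(m, Mul(L, Pow(m, 2))))
Add(Mul(Function('B')(-11, 0), -32), -121) = Add(Mul(Mul(-11, Add(1, Mul(0, -11))), -32), -121) = Add(Mul(Mul(-11, Add(1, 0)), -32), -121) = Add(Mul(Mul(-11, 1), -32), -121) = Add(Mul(-11, -32), -121) = Add(352, -121) = 231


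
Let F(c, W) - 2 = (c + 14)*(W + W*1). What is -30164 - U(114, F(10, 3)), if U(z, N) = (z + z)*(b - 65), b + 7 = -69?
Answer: 1984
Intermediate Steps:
b = -76 (b = -7 - 69 = -76)
F(c, W) = 2 + 2*W*(14 + c) (F(c, W) = 2 + (c + 14)*(W + W*1) = 2 + (14 + c)*(W + W) = 2 + (14 + c)*(2*W) = 2 + 2*W*(14 + c))
U(z, N) = -282*z (U(z, N) = (z + z)*(-76 - 65) = (2*z)*(-141) = -282*z)
-30164 - U(114, F(10, 3)) = -30164 - (-282)*114 = -30164 - 1*(-32148) = -30164 + 32148 = 1984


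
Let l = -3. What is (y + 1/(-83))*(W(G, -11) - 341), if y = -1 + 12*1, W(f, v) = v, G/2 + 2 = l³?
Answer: -321024/83 ≈ -3867.8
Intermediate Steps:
G = -58 (G = -4 + 2*(-3)³ = -4 + 2*(-27) = -4 - 54 = -58)
y = 11 (y = -1 + 12 = 11)
(y + 1/(-83))*(W(G, -11) - 341) = (11 + 1/(-83))*(-11 - 341) = (11 - 1/83)*(-352) = (912/83)*(-352) = -321024/83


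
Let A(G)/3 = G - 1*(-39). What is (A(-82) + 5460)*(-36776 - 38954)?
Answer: -403716630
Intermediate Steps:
A(G) = 117 + 3*G (A(G) = 3*(G - 1*(-39)) = 3*(G + 39) = 3*(39 + G) = 117 + 3*G)
(A(-82) + 5460)*(-36776 - 38954) = ((117 + 3*(-82)) + 5460)*(-36776 - 38954) = ((117 - 246) + 5460)*(-75730) = (-129 + 5460)*(-75730) = 5331*(-75730) = -403716630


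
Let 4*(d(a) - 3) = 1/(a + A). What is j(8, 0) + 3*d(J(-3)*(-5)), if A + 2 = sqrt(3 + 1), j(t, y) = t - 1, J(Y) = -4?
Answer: 1283/80 ≈ 16.038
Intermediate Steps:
j(t, y) = -1 + t
A = 0 (A = -2 + sqrt(3 + 1) = -2 + sqrt(4) = -2 + 2 = 0)
d(a) = 3 + 1/(4*a) (d(a) = 3 + 1/(4*(a + 0)) = 3 + 1/(4*a))
j(8, 0) + 3*d(J(-3)*(-5)) = (-1 + 8) + 3*(3 + 1/(4*((-4*(-5))))) = 7 + 3*(3 + (1/4)/20) = 7 + 3*(3 + (1/4)*(1/20)) = 7 + 3*(3 + 1/80) = 7 + 3*(241/80) = 7 + 723/80 = 1283/80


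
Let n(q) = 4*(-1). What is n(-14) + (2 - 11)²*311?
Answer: 25187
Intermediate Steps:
n(q) = -4
n(-14) + (2 - 11)²*311 = -4 + (2 - 11)²*311 = -4 + (-9)²*311 = -4 + 81*311 = -4 + 25191 = 25187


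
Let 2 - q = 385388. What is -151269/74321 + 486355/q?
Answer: -94443344789/28642272906 ≈ -3.2973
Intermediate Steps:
q = -385386 (q = 2 - 1*385388 = 2 - 385388 = -385386)
-151269/74321 + 486355/q = -151269/74321 + 486355/(-385386) = -151269*1/74321 + 486355*(-1/385386) = -151269/74321 - 486355/385386 = -94443344789/28642272906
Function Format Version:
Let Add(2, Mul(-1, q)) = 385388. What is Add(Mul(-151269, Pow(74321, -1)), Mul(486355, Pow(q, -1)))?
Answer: Rational(-94443344789, 28642272906) ≈ -3.2973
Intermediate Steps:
q = -385386 (q = Add(2, Mul(-1, 385388)) = Add(2, -385388) = -385386)
Add(Mul(-151269, Pow(74321, -1)), Mul(486355, Pow(q, -1))) = Add(Mul(-151269, Pow(74321, -1)), Mul(486355, Pow(-385386, -1))) = Add(Mul(-151269, Rational(1, 74321)), Mul(486355, Rational(-1, 385386))) = Add(Rational(-151269, 74321), Rational(-486355, 385386)) = Rational(-94443344789, 28642272906)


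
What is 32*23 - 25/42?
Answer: 30887/42 ≈ 735.40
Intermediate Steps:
32*23 - 25/42 = 736 - 25*1/42 = 736 - 25/42 = 30887/42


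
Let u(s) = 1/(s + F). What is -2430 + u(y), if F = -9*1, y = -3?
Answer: -29161/12 ≈ -2430.1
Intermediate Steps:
F = -9
u(s) = 1/(-9 + s) (u(s) = 1/(s - 9) = 1/(-9 + s))
-2430 + u(y) = -2430 + 1/(-9 - 3) = -2430 + 1/(-12) = -2430 - 1/12 = -29161/12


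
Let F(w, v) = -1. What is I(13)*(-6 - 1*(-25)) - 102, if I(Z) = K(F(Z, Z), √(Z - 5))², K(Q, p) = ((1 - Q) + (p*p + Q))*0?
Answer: -102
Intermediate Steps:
K(Q, p) = 0 (K(Q, p) = ((1 - Q) + (p² + Q))*0 = ((1 - Q) + (Q + p²))*0 = (1 + p²)*0 = 0)
I(Z) = 0 (I(Z) = 0² = 0)
I(13)*(-6 - 1*(-25)) - 102 = 0*(-6 - 1*(-25)) - 102 = 0*(-6 + 25) - 102 = 0*19 - 102 = 0 - 102 = -102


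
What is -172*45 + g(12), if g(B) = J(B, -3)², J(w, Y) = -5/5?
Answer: -7739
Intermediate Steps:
J(w, Y) = -1 (J(w, Y) = -5*⅕ = -1)
g(B) = 1 (g(B) = (-1)² = 1)
-172*45 + g(12) = -172*45 + 1 = -7740 + 1 = -7739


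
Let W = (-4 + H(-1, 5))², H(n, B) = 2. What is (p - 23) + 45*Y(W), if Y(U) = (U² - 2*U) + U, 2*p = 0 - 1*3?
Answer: 1031/2 ≈ 515.50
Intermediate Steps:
p = -3/2 (p = (0 - 1*3)/2 = (0 - 3)/2 = (½)*(-3) = -3/2 ≈ -1.5000)
W = 4 (W = (-4 + 2)² = (-2)² = 4)
Y(U) = U² - U
(p - 23) + 45*Y(W) = (-3/2 - 23) + 45*(4*(-1 + 4)) = -49/2 + 45*(4*3) = -49/2 + 45*12 = -49/2 + 540 = 1031/2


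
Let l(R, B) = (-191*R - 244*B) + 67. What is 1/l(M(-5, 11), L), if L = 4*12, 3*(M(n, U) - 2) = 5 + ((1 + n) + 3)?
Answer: -3/36845 ≈ -8.1422e-5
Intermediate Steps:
M(n, U) = 5 + n/3 (M(n, U) = 2 + (5 + ((1 + n) + 3))/3 = 2 + (5 + (4 + n))/3 = 2 + (9 + n)/3 = 2 + (3 + n/3) = 5 + n/3)
L = 48
l(R, B) = 67 - 244*B - 191*R (l(R, B) = (-244*B - 191*R) + 67 = 67 - 244*B - 191*R)
1/l(M(-5, 11), L) = 1/(67 - 244*48 - 191*(5 + (⅓)*(-5))) = 1/(67 - 11712 - 191*(5 - 5/3)) = 1/(67 - 11712 - 191*10/3) = 1/(67 - 11712 - 1910/3) = 1/(-36845/3) = -3/36845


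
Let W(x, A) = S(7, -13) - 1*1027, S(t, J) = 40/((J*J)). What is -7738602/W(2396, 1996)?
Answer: 435941246/57841 ≈ 7536.9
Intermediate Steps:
S(t, J) = 40/J² (S(t, J) = 40/(J²) = 40/J²)
W(x, A) = -173523/169 (W(x, A) = 40/(-13)² - 1*1027 = 40*(1/169) - 1027 = 40/169 - 1027 = -173523/169)
-7738602/W(2396, 1996) = -7738602/(-173523/169) = -7738602*(-169/173523) = 435941246/57841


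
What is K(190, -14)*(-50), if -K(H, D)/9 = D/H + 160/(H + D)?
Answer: 78570/209 ≈ 375.93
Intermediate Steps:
K(H, D) = -1440/(D + H) - 9*D/H (K(H, D) = -9*(D/H + 160/(H + D)) = -9*(D/H + 160/(D + H)) = -9*(160/(D + H) + D/H) = -1440/(D + H) - 9*D/H)
K(190, -14)*(-50) = (9*(-1*(-14)² - 160*190 - 1*(-14)*190)/(190*(-14 + 190)))*(-50) = (9*(1/190)*(-1*196 - 30400 + 2660)/176)*(-50) = (9*(1/190)*(1/176)*(-196 - 30400 + 2660))*(-50) = (9*(1/190)*(1/176)*(-27936))*(-50) = -7857/1045*(-50) = 78570/209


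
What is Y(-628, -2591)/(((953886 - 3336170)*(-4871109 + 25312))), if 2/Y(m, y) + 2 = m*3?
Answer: -1/10886052974708164 ≈ -9.1861e-17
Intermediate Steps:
Y(m, y) = 2/(-2 + 3*m) (Y(m, y) = 2/(-2 + m*3) = 2/(-2 + 3*m))
Y(-628, -2591)/(((953886 - 3336170)*(-4871109 + 25312))) = (2/(-2 + 3*(-628)))/(((953886 - 3336170)*(-4871109 + 25312))) = (2/(-2 - 1884))/((-2382284*(-4845797))) = (2/(-1886))/11544064660348 = (2*(-1/1886))*(1/11544064660348) = -1/943*1/11544064660348 = -1/10886052974708164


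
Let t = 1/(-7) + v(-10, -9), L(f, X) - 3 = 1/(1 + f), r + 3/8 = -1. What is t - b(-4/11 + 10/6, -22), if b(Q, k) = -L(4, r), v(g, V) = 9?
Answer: 422/35 ≈ 12.057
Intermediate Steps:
r = -11/8 (r = -3/8 - 1 = -11/8 ≈ -1.3750)
L(f, X) = 3 + 1/(1 + f)
b(Q, k) = -16/5 (b(Q, k) = -(4 + 3*4)/(1 + 4) = -(4 + 12)/5 = -16/5)
t = 62/7 (t = 1/(-7) + 9 = -⅐ + 9 = 62/7 ≈ 8.8571)
t - b(-4/11 + 10/6, -22) = 62/7 - 1*(-16/5) = 62/7 + 16/5 = 422/35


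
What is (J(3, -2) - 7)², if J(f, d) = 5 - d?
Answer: 0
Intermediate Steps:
(J(3, -2) - 7)² = ((5 - 1*(-2)) - 7)² = ((5 + 2) - 7)² = (7 - 7)² = 0² = 0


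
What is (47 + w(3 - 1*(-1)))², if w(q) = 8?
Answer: 3025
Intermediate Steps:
(47 + w(3 - 1*(-1)))² = (47 + 8)² = 55² = 3025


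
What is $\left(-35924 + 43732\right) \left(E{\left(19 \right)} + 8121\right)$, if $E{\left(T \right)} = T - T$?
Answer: $63408768$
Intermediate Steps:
$E{\left(T \right)} = 0$
$\left(-35924 + 43732\right) \left(E{\left(19 \right)} + 8121\right) = \left(-35924 + 43732\right) \left(0 + 8121\right) = 7808 \cdot 8121 = 63408768$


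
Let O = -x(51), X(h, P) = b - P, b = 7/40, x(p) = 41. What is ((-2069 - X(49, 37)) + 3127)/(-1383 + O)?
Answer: -43793/56960 ≈ -0.76884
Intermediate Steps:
b = 7/40 (b = 7*(1/40) = 7/40 ≈ 0.17500)
X(h, P) = 7/40 - P
O = -41 (O = -1*41 = -41)
((-2069 - X(49, 37)) + 3127)/(-1383 + O) = ((-2069 - (7/40 - 1*37)) + 3127)/(-1383 - 41) = ((-2069 - (7/40 - 37)) + 3127)/(-1424) = ((-2069 - 1*(-1473/40)) + 3127)*(-1/1424) = ((-2069 + 1473/40) + 3127)*(-1/1424) = (-81287/40 + 3127)*(-1/1424) = (43793/40)*(-1/1424) = -43793/56960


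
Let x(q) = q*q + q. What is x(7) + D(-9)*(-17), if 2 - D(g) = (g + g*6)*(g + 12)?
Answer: -3191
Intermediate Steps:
x(q) = q + q**2 (x(q) = q**2 + q = q + q**2)
D(g) = 2 - 7*g*(12 + g) (D(g) = 2 - (g + g*6)*(g + 12) = 2 - (g + 6*g)*(12 + g) = 2 - 7*g*(12 + g))
x(7) + D(-9)*(-17) = 7*(1 + 7) + (2 - 84*(-9) - 7*(-9)**2)*(-17) = 7*8 + (2 + 756 - 7*81)*(-17) = 56 + (2 + 756 - 567)*(-17) = 56 + 191*(-17) = 56 - 3247 = -3191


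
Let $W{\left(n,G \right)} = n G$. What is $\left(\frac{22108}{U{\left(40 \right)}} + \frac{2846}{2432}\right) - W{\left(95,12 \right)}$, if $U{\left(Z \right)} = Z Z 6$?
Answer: $- \frac{103651249}{91200} \approx -1136.5$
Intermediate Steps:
$U{\left(Z \right)} = 6 Z^{2}$ ($U{\left(Z \right)} = Z^{2} \cdot 6 = 6 Z^{2}$)
$W{\left(n,G \right)} = G n$
$\left(\frac{22108}{U{\left(40 \right)}} + \frac{2846}{2432}\right) - W{\left(95,12 \right)} = \left(\frac{22108}{6 \cdot 40^{2}} + \frac{2846}{2432}\right) - 12 \cdot 95 = \left(\frac{22108}{6 \cdot 1600} + 2846 \cdot \frac{1}{2432}\right) - 1140 = \left(\frac{22108}{9600} + \frac{1423}{1216}\right) - 1140 = \left(22108 \cdot \frac{1}{9600} + \frac{1423}{1216}\right) - 1140 = \left(\frac{5527}{2400} + \frac{1423}{1216}\right) - 1140 = \frac{316751}{91200} - 1140 = - \frac{103651249}{91200}$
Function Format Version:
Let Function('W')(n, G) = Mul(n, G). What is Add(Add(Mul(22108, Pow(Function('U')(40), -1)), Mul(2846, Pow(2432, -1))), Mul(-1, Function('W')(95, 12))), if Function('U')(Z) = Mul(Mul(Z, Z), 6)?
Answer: Rational(-103651249, 91200) ≈ -1136.5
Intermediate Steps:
Function('U')(Z) = Mul(6, Pow(Z, 2)) (Function('U')(Z) = Mul(Pow(Z, 2), 6) = Mul(6, Pow(Z, 2)))
Function('W')(n, G) = Mul(G, n)
Add(Add(Mul(22108, Pow(Function('U')(40), -1)), Mul(2846, Pow(2432, -1))), Mul(-1, Function('W')(95, 12))) = Add(Add(Mul(22108, Pow(Mul(6, Pow(40, 2)), -1)), Mul(2846, Pow(2432, -1))), Mul(-1, Mul(12, 95))) = Add(Add(Mul(22108, Pow(Mul(6, 1600), -1)), Mul(2846, Rational(1, 2432))), Mul(-1, 1140)) = Add(Add(Mul(22108, Pow(9600, -1)), Rational(1423, 1216)), -1140) = Add(Add(Mul(22108, Rational(1, 9600)), Rational(1423, 1216)), -1140) = Add(Add(Rational(5527, 2400), Rational(1423, 1216)), -1140) = Add(Rational(316751, 91200), -1140) = Rational(-103651249, 91200)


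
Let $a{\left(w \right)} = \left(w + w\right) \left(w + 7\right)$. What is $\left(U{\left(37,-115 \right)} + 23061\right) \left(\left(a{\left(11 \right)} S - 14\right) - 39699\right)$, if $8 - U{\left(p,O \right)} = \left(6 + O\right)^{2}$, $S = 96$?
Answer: $-18986036$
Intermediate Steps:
$U{\left(p,O \right)} = 8 - \left(6 + O\right)^{2}$
$a{\left(w \right)} = 2 w \left(7 + w\right)$
$\left(U{\left(37,-115 \right)} + 23061\right) \left(\left(a{\left(11 \right)} S - 14\right) - 39699\right) = \left(\left(8 - \left(6 - 115\right)^{2}\right) + 23061\right) \left(\left(2 \cdot 11 \left(7 + 11\right) 96 - 14\right) - 39699\right) = \left(\left(8 - \left(-109\right)^{2}\right) + 23061\right) \left(\left(2 \cdot 11 \cdot 18 \cdot 96 - 14\right) - 39699\right) = \left(\left(8 - 11881\right) + 23061\right) \left(\left(396 \cdot 96 - 14\right) - 39699\right) = \left(\left(8 - 11881\right) + 23061\right) \left(\left(38016 - 14\right) - 39699\right) = \left(-11873 + 23061\right) \left(38002 - 39699\right) = 11188 \left(-1697\right) = -18986036$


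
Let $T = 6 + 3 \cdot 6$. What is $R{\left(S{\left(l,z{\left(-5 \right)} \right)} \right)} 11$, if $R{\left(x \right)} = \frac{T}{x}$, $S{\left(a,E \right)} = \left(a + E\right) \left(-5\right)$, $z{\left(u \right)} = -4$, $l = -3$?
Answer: $\frac{264}{35} \approx 7.5429$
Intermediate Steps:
$S{\left(a,E \right)} = - 5 E - 5 a$ ($S{\left(a,E \right)} = \left(E + a\right) \left(-5\right) = - 5 E - 5 a$)
$T = 24$ ($T = 6 + 18 = 24$)
$R{\left(x \right)} = \frac{24}{x}$
$R{\left(S{\left(l,z{\left(-5 \right)} \right)} \right)} 11 = \frac{24}{\left(-5\right) \left(-4\right) - -15} \cdot 11 = \frac{24}{20 + 15} \cdot 11 = \frac{24}{35} \cdot 11 = \frac{264}{35}$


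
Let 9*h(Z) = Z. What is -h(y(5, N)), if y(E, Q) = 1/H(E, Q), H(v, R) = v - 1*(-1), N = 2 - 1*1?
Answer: -1/54 ≈ -0.018519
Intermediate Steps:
N = 1 (N = 2 - 1 = 1)
H(v, R) = 1 + v (H(v, R) = v + 1 = 1 + v)
y(E, Q) = 1/(1 + E)
h(Z) = Z/9
-h(y(5, N)) = -1/(9*(1 + 5)) = -1/(9*6) = -1*1/54 = -1/54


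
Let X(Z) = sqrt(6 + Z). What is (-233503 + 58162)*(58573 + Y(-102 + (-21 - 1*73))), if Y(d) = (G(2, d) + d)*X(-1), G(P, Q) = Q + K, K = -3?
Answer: -10270248393 + 69259695*sqrt(5) ≈ -1.0115e+10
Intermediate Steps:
G(P, Q) = -3 + Q (G(P, Q) = Q - 3 = -3 + Q)
Y(d) = sqrt(5)*(-3 + 2*d) (Y(d) = ((-3 + d) + d)*sqrt(6 - 1) = (-3 + 2*d)*sqrt(5) = sqrt(5)*(-3 + 2*d))
(-233503 + 58162)*(58573 + Y(-102 + (-21 - 1*73))) = (-233503 + 58162)*(58573 + sqrt(5)*(-3 + 2*(-102 + (-21 - 1*73)))) = -175341*(58573 + sqrt(5)*(-3 + 2*(-102 + (-21 - 73)))) = -175341*(58573 + sqrt(5)*(-3 + 2*(-102 - 94))) = -175341*(58573 + sqrt(5)*(-3 + 2*(-196))) = -175341*(58573 + sqrt(5)*(-3 - 392)) = -175341*(58573 + sqrt(5)*(-395)) = -175341*(58573 - 395*sqrt(5)) = -10270248393 + 69259695*sqrt(5)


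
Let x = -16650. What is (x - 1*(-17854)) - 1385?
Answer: -181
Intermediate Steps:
(x - 1*(-17854)) - 1385 = (-16650 - 1*(-17854)) - 1385 = (-16650 + 17854) - 1385 = 1204 - 1385 = -181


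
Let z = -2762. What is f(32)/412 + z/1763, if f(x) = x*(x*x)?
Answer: 14158010/181589 ≈ 77.967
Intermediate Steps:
f(x) = x³ (f(x) = x*x² = x³)
f(32)/412 + z/1763 = 32³/412 - 2762/1763 = 32768*(1/412) - 2762*1/1763 = 8192/103 - 2762/1763 = 14158010/181589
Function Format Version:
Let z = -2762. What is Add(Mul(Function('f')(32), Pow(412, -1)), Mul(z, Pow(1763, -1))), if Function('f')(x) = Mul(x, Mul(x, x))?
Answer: Rational(14158010, 181589) ≈ 77.967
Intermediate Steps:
Function('f')(x) = Pow(x, 3) (Function('f')(x) = Mul(x, Pow(x, 2)) = Pow(x, 3))
Add(Mul(Function('f')(32), Pow(412, -1)), Mul(z, Pow(1763, -1))) = Add(Mul(Pow(32, 3), Pow(412, -1)), Mul(-2762, Pow(1763, -1))) = Add(Mul(32768, Rational(1, 412)), Mul(-2762, Rational(1, 1763))) = Add(Rational(8192, 103), Rational(-2762, 1763)) = Rational(14158010, 181589)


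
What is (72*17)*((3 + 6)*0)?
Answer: 0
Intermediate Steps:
(72*17)*((3 + 6)*0) = 1224*(9*0) = 1224*0 = 0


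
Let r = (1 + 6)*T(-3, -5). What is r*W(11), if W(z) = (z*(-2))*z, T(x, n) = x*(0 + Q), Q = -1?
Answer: -5082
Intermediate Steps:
T(x, n) = -x (T(x, n) = x*(0 - 1) = x*(-1) = -x)
W(z) = -2*z² (W(z) = (-2*z)*z = -2*z²)
r = 21 (r = (1 + 6)*(-1*(-3)) = 7*3 = 21)
r*W(11) = 21*(-2*11²) = 21*(-2*121) = 21*(-242) = -5082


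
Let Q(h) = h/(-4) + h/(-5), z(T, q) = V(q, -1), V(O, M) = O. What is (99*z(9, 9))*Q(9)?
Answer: -72171/20 ≈ -3608.6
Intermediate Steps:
z(T, q) = q
Q(h) = -9*h/20 (Q(h) = h*(-¼) + h*(-⅕) = -h/4 - h/5 = -9*h/20)
(99*z(9, 9))*Q(9) = (99*9)*(-9/20*9) = 891*(-81/20) = -72171/20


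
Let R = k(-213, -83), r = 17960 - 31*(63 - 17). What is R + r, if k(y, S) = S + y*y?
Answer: 61820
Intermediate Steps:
r = 16534 (r = 17960 - 31*46 = 17960 - 1426 = 16534)
k(y, S) = S + y²
R = 45286 (R = -83 + (-213)² = -83 + 45369 = 45286)
R + r = 45286 + 16534 = 61820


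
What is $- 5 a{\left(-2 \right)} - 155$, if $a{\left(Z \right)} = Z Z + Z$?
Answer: $-165$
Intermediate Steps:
$a{\left(Z \right)} = Z + Z^{2}$ ($a{\left(Z \right)} = Z^{2} + Z = Z + Z^{2}$)
$- 5 a{\left(-2 \right)} - 155 = - 5 \left(- 2 \left(1 - 2\right)\right) - 155 = - 5 \left(\left(-2\right) \left(-1\right)\right) - 155 = \left(-5\right) 2 - 155 = -10 - 155 = -165$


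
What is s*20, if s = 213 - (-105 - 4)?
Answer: 6440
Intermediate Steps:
s = 322 (s = 213 - 1*(-109) = 213 + 109 = 322)
s*20 = 322*20 = 6440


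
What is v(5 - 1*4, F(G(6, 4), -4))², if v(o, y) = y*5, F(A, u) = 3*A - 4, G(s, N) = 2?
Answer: 100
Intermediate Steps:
F(A, u) = -4 + 3*A
v(o, y) = 5*y
v(5 - 1*4, F(G(6, 4), -4))² = (5*(-4 + 3*2))² = (5*(-4 + 6))² = (5*2)² = 10² = 100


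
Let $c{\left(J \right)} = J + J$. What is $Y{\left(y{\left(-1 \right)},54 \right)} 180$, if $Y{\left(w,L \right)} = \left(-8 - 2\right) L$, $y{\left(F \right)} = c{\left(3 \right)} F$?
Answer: $-97200$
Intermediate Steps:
$c{\left(J \right)} = 2 J$
$y{\left(F \right)} = 6 F$ ($y{\left(F \right)} = 2 \cdot 3 F = 6 F$)
$Y{\left(w,L \right)} = - 10 L$
$Y{\left(y{\left(-1 \right)},54 \right)} 180 = \left(-10\right) 54 \cdot 180 = \left(-540\right) 180 = -97200$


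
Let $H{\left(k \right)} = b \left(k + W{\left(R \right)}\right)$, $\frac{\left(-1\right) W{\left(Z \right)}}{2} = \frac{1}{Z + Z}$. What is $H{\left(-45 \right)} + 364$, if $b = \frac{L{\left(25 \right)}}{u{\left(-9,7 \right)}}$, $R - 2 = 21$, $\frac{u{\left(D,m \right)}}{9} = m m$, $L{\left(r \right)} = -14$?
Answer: $\frac{75644}{207} \approx 365.43$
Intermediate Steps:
$u{\left(D,m \right)} = 9 m^{2}$ ($u{\left(D,m \right)} = 9 m m = 9 m^{2}$)
$R = 23$ ($R = 2 + 21 = 23$)
$W{\left(Z \right)} = - \frac{1}{Z}$ ($W{\left(Z \right)} = - \frac{2}{Z + Z} = - \frac{2}{2 Z} = - 2 \frac{1}{2 Z} = - \frac{1}{Z}$)
$b = - \frac{2}{63}$ ($b = - \frac{14}{9 \cdot 7^{2}} = - \frac{14}{9 \cdot 49} = - \frac{14}{441} = \left(-14\right) \frac{1}{441} = - \frac{2}{63} \approx -0.031746$)
$H{\left(k \right)} = \frac{2}{1449} - \frac{2 k}{63}$ ($H{\left(k \right)} = - \frac{2 \left(k - \frac{1}{23}\right)}{63} = - \frac{2 \left(- \frac{1}{23} + k\right)}{63} = \frac{2}{1449} - \frac{2 k}{63}$)
$H{\left(-45 \right)} + 364 = \left(\frac{2}{1449} - - \frac{10}{7}\right) + 364 = \left(\frac{2}{1449} + \frac{10}{7}\right) + 364 = \frac{296}{207} + 364 = \frac{75644}{207}$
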